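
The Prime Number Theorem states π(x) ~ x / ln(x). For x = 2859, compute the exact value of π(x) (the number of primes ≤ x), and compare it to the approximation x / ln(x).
π(2859) = 415;  x/ln(x) ≈ 359.25;  relative error ≈ 13.43%.

Directly count primes up to 2859: π(2859) = 415. The PNT approximation gives 2859/ln(2859) ≈ 2859/7.95823 ≈ 359.25. Relative error (π(x) − x/ln(x)) / π(x) ≈ 13.43%; the approximation is known to undercount slightly (Li(x) is a better estimate).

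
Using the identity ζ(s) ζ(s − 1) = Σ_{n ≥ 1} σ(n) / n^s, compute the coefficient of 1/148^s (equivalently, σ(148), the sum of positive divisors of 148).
σ(148) = 266

In the product (Σ m^0/m^s)(Σ k / k^s) = Σ (Σ_{d | n} d) / n^s, the coefficient of 1/n^s is σ(n) = Σ_{d | n} d. For n = 148, divisors are [1, 2, 4, 37, 74, 148]; summing: σ(148) = 266.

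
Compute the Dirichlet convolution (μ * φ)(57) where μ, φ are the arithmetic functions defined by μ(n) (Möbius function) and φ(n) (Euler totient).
(μ * φ)(57) = 17

Divisors of 57: [1, 3, 19, 57]. For each d | 57:
  d = 1: μ(1) · φ(57/1) = 1 · 36 = 36
  d = 3: μ(3) · φ(57/3) = -1 · 18 = -18
  d = 19: μ(19) · φ(57/19) = -1 · 2 = -2
  d = 57: μ(57) · φ(57/57) = 1 · 1 = 1
Summing: (μ * φ)(57) = 36 + -18 + -2 + 1 = 17.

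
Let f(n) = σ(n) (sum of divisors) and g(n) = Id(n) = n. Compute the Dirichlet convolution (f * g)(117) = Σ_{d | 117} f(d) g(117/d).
(σ * Id)(117) = 918

Divisors of 117: [1, 3, 9, 13, 39, 117]. For each d | 117:
  d = 1: σ(1) · Id(117/1) = 1 · 117 = 117
  d = 3: σ(3) · Id(117/3) = 4 · 39 = 156
  d = 9: σ(9) · Id(117/9) = 13 · 13 = 169
  d = 13: σ(13) · Id(117/13) = 14 · 9 = 126
  d = 39: σ(39) · Id(117/39) = 56 · 3 = 168
  d = 117: σ(117) · Id(117/117) = 182 · 1 = 182
Summing: (σ * Id)(117) = 117 + 156 + 169 + 126 + 168 + 182 = 918.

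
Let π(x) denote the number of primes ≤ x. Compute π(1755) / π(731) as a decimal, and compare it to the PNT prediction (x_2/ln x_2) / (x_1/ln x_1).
π(1755)/π(731) = 273/129 ≈ 2.1163;  PNT prediction ≈ 2.1193.

π(731) = 129 and π(1755) = 273, so π(1755)/π(731) ≈ 2.1163. The PNT-predicted ratio is (1755/ln(1755)) / (731/ln(731)) ≈ 2.1193. The two agree to within a few percent, as expected.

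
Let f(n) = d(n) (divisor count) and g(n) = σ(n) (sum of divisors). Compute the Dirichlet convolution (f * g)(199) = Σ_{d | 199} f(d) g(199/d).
(d * σ)(199) = 202

Divisors of 199: [1, 199]. For each d | 199:
  d = 1: d(1) · σ(199/1) = 1 · 200 = 200
  d = 199: d(199) · σ(199/199) = 2 · 1 = 2
Summing: (d * σ)(199) = 200 + 2 = 202.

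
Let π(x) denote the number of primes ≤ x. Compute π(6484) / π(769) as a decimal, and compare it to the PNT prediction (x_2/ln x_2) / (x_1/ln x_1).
π(6484)/π(769) = 841/136 ≈ 6.1838;  PNT prediction ≈ 6.3836.

π(769) = 136 and π(6484) = 841, so π(6484)/π(769) ≈ 6.1838. The PNT-predicted ratio is (6484/ln(6484)) / (769/ln(769)) ≈ 6.3836. The two agree to within a few percent, as expected.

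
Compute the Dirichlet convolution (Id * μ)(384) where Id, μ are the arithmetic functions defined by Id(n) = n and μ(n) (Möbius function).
(Id * μ)(384) = 128

Divisors of 384: [1, 2, 3, 4, 6, 8, 12, 16, 24, 32, 48, 64, 96, 128, 192, 384]. For each d | 384:
  d = 1: Id(1) · μ(384/1) = 1 · 0 = 0
  d = 2: Id(2) · μ(384/2) = 2 · 0 = 0
  d = 3: Id(3) · μ(384/3) = 3 · 0 = 0
  d = 4: Id(4) · μ(384/4) = 4 · 0 = 0
  d = 6: Id(6) · μ(384/6) = 6 · 0 = 0
  d = 8: Id(8) · μ(384/8) = 8 · 0 = 0
  d = 12: Id(12) · μ(384/12) = 12 · 0 = 0
  d = 16: Id(16) · μ(384/16) = 16 · 0 = 0
  d = 24: Id(24) · μ(384/24) = 24 · 0 = 0
  d = 32: Id(32) · μ(384/32) = 32 · 0 = 0
  d = 48: Id(48) · μ(384/48) = 48 · 0 = 0
  d = 64: Id(64) · μ(384/64) = 64 · 1 = 64
  d = 96: Id(96) · μ(384/96) = 96 · 0 = 0
  d = 128: Id(128) · μ(384/128) = 128 · -1 = -128
  d = 192: Id(192) · μ(384/192) = 192 · -1 = -192
  d = 384: Id(384) · μ(384/384) = 384 · 1 = 384
Summing: (Id * μ)(384) = 0 + 0 + 0 + 0 + 0 + 0 + 0 + 0 + 0 + 0 + 0 + 64 + 0 + -128 + -192 + 384 = 128.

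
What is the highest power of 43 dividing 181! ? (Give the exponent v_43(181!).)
v_43(181!) = 4

Legendre's formula: v_p(n!) = Σ_{k ≥ 1} ⌊n / p^k⌋. For p = 43, n = 181, the terms are:
  ⌊181/43^1⌋ = ⌊181/43⌋ = 4
(the next term ⌊181/43^2⌋ = 0, terminating the sum). Summing: v_43(181!) = 4 = 4.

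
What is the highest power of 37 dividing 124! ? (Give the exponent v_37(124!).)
v_37(124!) = 3

Legendre's formula: v_p(n!) = Σ_{k ≥ 1} ⌊n / p^k⌋. For p = 37, n = 124, the terms are:
  ⌊124/37^1⌋ = ⌊124/37⌋ = 3
(the next term ⌊124/37^2⌋ = 0, terminating the sum). Summing: v_37(124!) = 3 = 3.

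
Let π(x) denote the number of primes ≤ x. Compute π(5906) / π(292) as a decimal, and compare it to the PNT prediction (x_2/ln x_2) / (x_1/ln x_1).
π(5906)/π(292) = 777/61 ≈ 12.7377;  PNT prediction ≈ 13.2222.

π(292) = 61 and π(5906) = 777, so π(5906)/π(292) ≈ 12.7377. The PNT-predicted ratio is (5906/ln(5906)) / (292/ln(292)) ≈ 13.2222. The two agree to within a few percent, as expected.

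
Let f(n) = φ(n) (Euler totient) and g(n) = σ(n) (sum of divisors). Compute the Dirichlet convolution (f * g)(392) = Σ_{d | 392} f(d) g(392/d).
(φ * σ)(392) = 4704

Divisors of 392: [1, 2, 4, 7, 8, 14, 28, 49, 56, 98, 196, 392]. For each d | 392:
  d = 1: φ(1) · σ(392/1) = 1 · 855 = 855
  d = 2: φ(2) · σ(392/2) = 1 · 399 = 399
  d = 4: φ(4) · σ(392/4) = 2 · 171 = 342
  d = 7: φ(7) · σ(392/7) = 6 · 120 = 720
  d = 8: φ(8) · σ(392/8) = 4 · 57 = 228
  d = 14: φ(14) · σ(392/14) = 6 · 56 = 336
  d = 28: φ(28) · σ(392/28) = 12 · 24 = 288
  d = 49: φ(49) · σ(392/49) = 42 · 15 = 630
  d = 56: φ(56) · σ(392/56) = 24 · 8 = 192
  d = 98: φ(98) · σ(392/98) = 42 · 7 = 294
  d = 196: φ(196) · σ(392/196) = 84 · 3 = 252
  d = 392: φ(392) · σ(392/392) = 168 · 1 = 168
Summing: (φ * σ)(392) = 855 + 399 + 342 + 720 + 228 + 336 + 288 + 630 + 192 + 294 + 252 + 168 = 4704.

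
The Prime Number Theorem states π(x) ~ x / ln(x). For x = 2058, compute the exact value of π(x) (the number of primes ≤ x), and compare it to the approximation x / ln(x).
π(2058) = 310;  x/ln(x) ≈ 269.74;  relative error ≈ 12.99%.

Directly count primes up to 2058: π(2058) = 310. The PNT approximation gives 2058/ln(2058) ≈ 2058/7.62949 ≈ 269.74. Relative error (π(x) − x/ln(x)) / π(x) ≈ 12.99%; the approximation is known to undercount slightly (Li(x) is a better estimate).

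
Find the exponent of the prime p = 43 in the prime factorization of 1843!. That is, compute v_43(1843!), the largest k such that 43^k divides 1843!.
v_43(1843!) = 42

Legendre's formula: v_p(n!) = Σ_{k ≥ 1} ⌊n / p^k⌋. For p = 43, n = 1843, the terms are:
  ⌊1843/43^1⌋ = ⌊1843/43⌋ = 42
(the next term ⌊1843/43^2⌋ = 0, terminating the sum). Summing: v_43(1843!) = 42 = 42.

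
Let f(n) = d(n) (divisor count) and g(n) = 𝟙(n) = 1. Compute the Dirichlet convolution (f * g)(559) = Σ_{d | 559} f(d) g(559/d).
(d * 𝟙)(559) = 9

Divisors of 559: [1, 13, 43, 559]. For each d | 559:
  d = 1: d(1) · 𝟙(559/1) = 1 · 1 = 1
  d = 13: d(13) · 𝟙(559/13) = 2 · 1 = 2
  d = 43: d(43) · 𝟙(559/43) = 2 · 1 = 2
  d = 559: d(559) · 𝟙(559/559) = 4 · 1 = 4
Summing: (d * 𝟙)(559) = 1 + 2 + 2 + 4 = 9.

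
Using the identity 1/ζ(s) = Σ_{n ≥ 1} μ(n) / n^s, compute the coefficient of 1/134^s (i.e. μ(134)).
μ(134) = 1

Factor n = 134 = 2 · 67. μ(n) = 0 if any exponent ≥ 2 (not squarefree); otherwise μ(n) = (−1)^{ω(n)} where ω(n) is the number of distinct prime factors. Applying: μ(134) = 1.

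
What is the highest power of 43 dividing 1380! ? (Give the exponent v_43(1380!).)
v_43(1380!) = 32

Legendre's formula: v_p(n!) = Σ_{k ≥ 1} ⌊n / p^k⌋. For p = 43, n = 1380, the terms are:
  ⌊1380/43^1⌋ = ⌊1380/43⌋ = 32
(the next term ⌊1380/43^2⌋ = 0, terminating the sum). Summing: v_43(1380!) = 32 = 32.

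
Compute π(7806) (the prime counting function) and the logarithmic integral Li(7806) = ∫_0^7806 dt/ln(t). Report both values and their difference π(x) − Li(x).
π(7806) = 987;  Li(7806) ≈ 1004.80;  π(x) − Li(x) ≈ -17.80.

Direct count of primes ≤ 7806 gives π(7806) = 987. Numerical evaluation of the logarithmic integral gives Li(7806) ≈ 1004.80. The difference π(x) − Li(x) ≈ -17.80 is typically negative for small/moderate x (Li(x) overestimates), though Littlewood's theorem shows this sign changes infinitely often.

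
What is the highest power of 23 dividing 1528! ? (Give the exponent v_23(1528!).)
v_23(1528!) = 68

Legendre's formula: v_p(n!) = Σ_{k ≥ 1} ⌊n / p^k⌋. For p = 23, n = 1528, the terms are:
  ⌊1528/23^1⌋ = ⌊1528/23⌋ = 66
  ⌊1528/23^2⌋ = ⌊1528/529⌋ = 2
(the next term ⌊1528/23^3⌋ = 0, terminating the sum). Summing: v_23(1528!) = 66 + 2 = 68.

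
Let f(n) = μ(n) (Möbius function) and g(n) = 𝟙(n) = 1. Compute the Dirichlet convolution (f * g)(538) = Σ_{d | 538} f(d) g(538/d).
(μ * 𝟙)(538) = 0

Divisors of 538: [1, 2, 269, 538]. For each d | 538:
  d = 1: μ(1) · 𝟙(538/1) = 1 · 1 = 1
  d = 2: μ(2) · 𝟙(538/2) = -1 · 1 = -1
  d = 269: μ(269) · 𝟙(538/269) = -1 · 1 = -1
  d = 538: μ(538) · 𝟙(538/538) = 1 · 1 = 1
Summing: (μ * 𝟙)(538) = 1 + -1 + -1 + 1 = 0.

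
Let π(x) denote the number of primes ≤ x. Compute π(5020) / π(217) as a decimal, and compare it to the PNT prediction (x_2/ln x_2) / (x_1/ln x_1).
π(5020)/π(217) = 672/47 ≈ 14.2979;  PNT prediction ≈ 14.6056.

π(217) = 47 and π(5020) = 672, so π(5020)/π(217) ≈ 14.2979. The PNT-predicted ratio is (5020/ln(5020)) / (217/ln(217)) ≈ 14.6056. The two agree to within a few percent, as expected.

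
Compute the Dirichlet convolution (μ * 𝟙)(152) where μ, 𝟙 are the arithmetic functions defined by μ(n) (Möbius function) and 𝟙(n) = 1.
(μ * 𝟙)(152) = 0

Divisors of 152: [1, 2, 4, 8, 19, 38, 76, 152]. For each d | 152:
  d = 1: μ(1) · 𝟙(152/1) = 1 · 1 = 1
  d = 2: μ(2) · 𝟙(152/2) = -1 · 1 = -1
  d = 4: μ(4) · 𝟙(152/4) = 0 · 1 = 0
  d = 8: μ(8) · 𝟙(152/8) = 0 · 1 = 0
  d = 19: μ(19) · 𝟙(152/19) = -1 · 1 = -1
  d = 38: μ(38) · 𝟙(152/38) = 1 · 1 = 1
  d = 76: μ(76) · 𝟙(152/76) = 0 · 1 = 0
  d = 152: μ(152) · 𝟙(152/152) = 0 · 1 = 0
Summing: (μ * 𝟙)(152) = 1 + -1 + 0 + 0 + -1 + 1 + 0 + 0 = 0.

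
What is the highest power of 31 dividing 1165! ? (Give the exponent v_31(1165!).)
v_31(1165!) = 38

Legendre's formula: v_p(n!) = Σ_{k ≥ 1} ⌊n / p^k⌋. For p = 31, n = 1165, the terms are:
  ⌊1165/31^1⌋ = ⌊1165/31⌋ = 37
  ⌊1165/31^2⌋ = ⌊1165/961⌋ = 1
(the next term ⌊1165/31^3⌋ = 0, terminating the sum). Summing: v_31(1165!) = 37 + 1 = 38.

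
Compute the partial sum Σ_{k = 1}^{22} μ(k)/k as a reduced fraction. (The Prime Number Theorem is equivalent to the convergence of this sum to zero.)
Σ μ(k)/k = 410857/9699690

Values of μ(k) for 1 ≤ k ≤ 22: μ(1) = 1, μ(2) = -1, μ(3) = -1, μ(5) = -1, μ(6) = 1, μ(7) = -1, μ(10) = 1, μ(11) = -1, μ(13) = -1, μ(14) = 1, μ(15) = 1, μ(17) = -1, μ(19) = -1, μ(21) = 1, μ(22) = 1, with μ = 0 on non-squarefree integers. Summing μ(k)/k for k where μ(k) ≠ 0 gives 410857/9699690 ≈ 0.0424. (PNT ⟺ this sum → 0 as n → ∞.)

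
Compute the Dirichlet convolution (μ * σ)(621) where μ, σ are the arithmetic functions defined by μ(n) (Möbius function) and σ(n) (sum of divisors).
(μ * σ)(621) = 621

Divisors of 621: [1, 3, 9, 23, 27, 69, 207, 621]. For each d | 621:
  d = 1: μ(1) · σ(621/1) = 1 · 960 = 960
  d = 3: μ(3) · σ(621/3) = -1 · 312 = -312
  d = 9: μ(9) · σ(621/9) = 0 · 96 = 0
  d = 23: μ(23) · σ(621/23) = -1 · 40 = -40
  d = 27: μ(27) · σ(621/27) = 0 · 24 = 0
  d = 69: μ(69) · σ(621/69) = 1 · 13 = 13
  d = 207: μ(207) · σ(621/207) = 0 · 4 = 0
  d = 621: μ(621) · σ(621/621) = 0 · 1 = 0
Summing: (μ * σ)(621) = 960 + -312 + 0 + -40 + 0 + 13 + 0 + 0 = 621.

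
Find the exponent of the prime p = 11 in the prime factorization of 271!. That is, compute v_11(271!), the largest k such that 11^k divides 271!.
v_11(271!) = 26

Legendre's formula: v_p(n!) = Σ_{k ≥ 1} ⌊n / p^k⌋. For p = 11, n = 271, the terms are:
  ⌊271/11^1⌋ = ⌊271/11⌋ = 24
  ⌊271/11^2⌋ = ⌊271/121⌋ = 2
(the next term ⌊271/11^3⌋ = 0, terminating the sum). Summing: v_11(271!) = 24 + 2 = 26.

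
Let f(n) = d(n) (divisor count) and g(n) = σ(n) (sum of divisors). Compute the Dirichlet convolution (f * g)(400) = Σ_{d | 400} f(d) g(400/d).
(d * σ)(400) = 4554

Divisors of 400: [1, 2, 4, 5, 8, 10, 16, 20, 25, 40, 50, 80, 100, 200, 400]. For each d | 400:
  d = 1: d(1) · σ(400/1) = 1 · 961 = 961
  d = 2: d(2) · σ(400/2) = 2 · 465 = 930
  d = 4: d(4) · σ(400/4) = 3 · 217 = 651
  d = 5: d(5) · σ(400/5) = 2 · 186 = 372
  d = 8: d(8) · σ(400/8) = 4 · 93 = 372
  d = 10: d(10) · σ(400/10) = 4 · 90 = 360
  d = 16: d(16) · σ(400/16) = 5 · 31 = 155
  d = 20: d(20) · σ(400/20) = 6 · 42 = 252
  d = 25: d(25) · σ(400/25) = 3 · 31 = 93
  d = 40: d(40) · σ(400/40) = 8 · 18 = 144
  d = 50: d(50) · σ(400/50) = 6 · 15 = 90
  d = 80: d(80) · σ(400/80) = 10 · 6 = 60
  d = 100: d(100) · σ(400/100) = 9 · 7 = 63
  d = 200: d(200) · σ(400/200) = 12 · 3 = 36
  d = 400: d(400) · σ(400/400) = 15 · 1 = 15
Summing: (d * σ)(400) = 961 + 930 + 651 + 372 + 372 + 360 + 155 + 252 + 93 + 144 + 90 + 60 + 63 + 36 + 15 = 4554.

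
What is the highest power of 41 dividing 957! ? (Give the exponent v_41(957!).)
v_41(957!) = 23

Legendre's formula: v_p(n!) = Σ_{k ≥ 1} ⌊n / p^k⌋. For p = 41, n = 957, the terms are:
  ⌊957/41^1⌋ = ⌊957/41⌋ = 23
(the next term ⌊957/41^2⌋ = 0, terminating the sum). Summing: v_41(957!) = 23 = 23.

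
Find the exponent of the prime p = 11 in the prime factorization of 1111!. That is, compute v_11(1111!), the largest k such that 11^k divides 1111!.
v_11(1111!) = 110

Legendre's formula: v_p(n!) = Σ_{k ≥ 1} ⌊n / p^k⌋. For p = 11, n = 1111, the terms are:
  ⌊1111/11^1⌋ = ⌊1111/11⌋ = 101
  ⌊1111/11^2⌋ = ⌊1111/121⌋ = 9
(the next term ⌊1111/11^3⌋ = 0, terminating the sum). Summing: v_11(1111!) = 101 + 9 = 110.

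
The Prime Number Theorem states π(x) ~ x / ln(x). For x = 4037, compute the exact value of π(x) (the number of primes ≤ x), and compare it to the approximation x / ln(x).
π(4037) = 557;  x/ln(x) ≈ 486.19;  relative error ≈ 12.71%.

Directly count primes up to 4037: π(4037) = 557. The PNT approximation gives 4037/ln(4037) ≈ 4037/8.30326 ≈ 486.19. Relative error (π(x) − x/ln(x)) / π(x) ≈ 12.71%; the approximation is known to undercount slightly (Li(x) is a better estimate).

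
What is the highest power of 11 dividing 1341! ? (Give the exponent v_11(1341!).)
v_11(1341!) = 133

Legendre's formula: v_p(n!) = Σ_{k ≥ 1} ⌊n / p^k⌋. For p = 11, n = 1341, the terms are:
  ⌊1341/11^1⌋ = ⌊1341/11⌋ = 121
  ⌊1341/11^2⌋ = ⌊1341/121⌋ = 11
  ⌊1341/11^3⌋ = ⌊1341/1331⌋ = 1
(the next term ⌊1341/11^4⌋ = 0, terminating the sum). Summing: v_11(1341!) = 121 + 11 + 1 = 133.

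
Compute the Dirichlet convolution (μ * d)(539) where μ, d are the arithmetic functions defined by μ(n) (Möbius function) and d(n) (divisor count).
(μ * d)(539) = 1

Divisors of 539: [1, 7, 11, 49, 77, 539]. For each d | 539:
  d = 1: μ(1) · d(539/1) = 1 · 6 = 6
  d = 7: μ(7) · d(539/7) = -1 · 4 = -4
  d = 11: μ(11) · d(539/11) = -1 · 3 = -3
  d = 49: μ(49) · d(539/49) = 0 · 2 = 0
  d = 77: μ(77) · d(539/77) = 1 · 2 = 2
  d = 539: μ(539) · d(539/539) = 0 · 1 = 0
Summing: (μ * d)(539) = 6 + -4 + -3 + 0 + 2 + 0 = 1.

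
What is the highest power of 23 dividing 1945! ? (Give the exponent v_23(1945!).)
v_23(1945!) = 87

Legendre's formula: v_p(n!) = Σ_{k ≥ 1} ⌊n / p^k⌋. For p = 23, n = 1945, the terms are:
  ⌊1945/23^1⌋ = ⌊1945/23⌋ = 84
  ⌊1945/23^2⌋ = ⌊1945/529⌋ = 3
(the next term ⌊1945/23^3⌋ = 0, terminating the sum). Summing: v_23(1945!) = 84 + 3 = 87.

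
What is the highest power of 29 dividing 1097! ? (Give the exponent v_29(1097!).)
v_29(1097!) = 38

Legendre's formula: v_p(n!) = Σ_{k ≥ 1} ⌊n / p^k⌋. For p = 29, n = 1097, the terms are:
  ⌊1097/29^1⌋ = ⌊1097/29⌋ = 37
  ⌊1097/29^2⌋ = ⌊1097/841⌋ = 1
(the next term ⌊1097/29^3⌋ = 0, terminating the sum). Summing: v_29(1097!) = 37 + 1 = 38.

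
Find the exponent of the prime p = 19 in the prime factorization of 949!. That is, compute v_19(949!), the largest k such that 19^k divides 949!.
v_19(949!) = 51

Legendre's formula: v_p(n!) = Σ_{k ≥ 1} ⌊n / p^k⌋. For p = 19, n = 949, the terms are:
  ⌊949/19^1⌋ = ⌊949/19⌋ = 49
  ⌊949/19^2⌋ = ⌊949/361⌋ = 2
(the next term ⌊949/19^3⌋ = 0, terminating the sum). Summing: v_19(949!) = 49 + 2 = 51.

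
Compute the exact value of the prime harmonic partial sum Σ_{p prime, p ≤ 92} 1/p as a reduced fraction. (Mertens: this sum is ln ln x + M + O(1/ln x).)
Σ 1/p = 42605658161771733665696611824842057/23768741896345550770650537601358310

π(92) = 24, so the primes ≤ 92 are [2, 3, 5, 7, 11, 13, 17, 19, 23, 29, 31, 37, 41, 43, 47, 53, 59, 61, 67, 71, 73, 79, 83, 89]. Summing 1/p over these primes: 42605658161771733665696611824842057/23768741896345550770650537601358310 ≈ 1.7925. Mertens estimate ln ln(92) + 0.2615 ≈ 1.7704.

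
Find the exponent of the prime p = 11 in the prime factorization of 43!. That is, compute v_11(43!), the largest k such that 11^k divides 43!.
v_11(43!) = 3

Legendre's formula: v_p(n!) = Σ_{k ≥ 1} ⌊n / p^k⌋. For p = 11, n = 43, the terms are:
  ⌊43/11^1⌋ = ⌊43/11⌋ = 3
(the next term ⌊43/11^2⌋ = 0, terminating the sum). Summing: v_11(43!) = 3 = 3.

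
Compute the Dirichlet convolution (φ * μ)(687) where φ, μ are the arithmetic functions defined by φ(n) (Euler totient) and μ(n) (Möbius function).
(φ * μ)(687) = 227

Divisors of 687: [1, 3, 229, 687]. For each d | 687:
  d = 1: φ(1) · μ(687/1) = 1 · 1 = 1
  d = 3: φ(3) · μ(687/3) = 2 · -1 = -2
  d = 229: φ(229) · μ(687/229) = 228 · -1 = -228
  d = 687: φ(687) · μ(687/687) = 456 · 1 = 456
Summing: (φ * μ)(687) = 1 + -2 + -228 + 456 = 227.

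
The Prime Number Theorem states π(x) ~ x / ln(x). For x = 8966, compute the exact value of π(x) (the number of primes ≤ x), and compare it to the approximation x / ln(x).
π(8966) = 1114;  x/ln(x) ≈ 985.15;  relative error ≈ 11.57%.

Directly count primes up to 8966: π(8966) = 1114. The PNT approximation gives 8966/ln(8966) ≈ 8966/9.10119 ≈ 985.15. Relative error (π(x) − x/ln(x)) / π(x) ≈ 11.57%; the approximation is known to undercount slightly (Li(x) is a better estimate).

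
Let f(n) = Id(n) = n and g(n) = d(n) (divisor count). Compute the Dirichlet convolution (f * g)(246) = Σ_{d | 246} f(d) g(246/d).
(Id * d)(246) = 860

Divisors of 246: [1, 2, 3, 6, 41, 82, 123, 246]. For each d | 246:
  d = 1: Id(1) · d(246/1) = 1 · 8 = 8
  d = 2: Id(2) · d(246/2) = 2 · 4 = 8
  d = 3: Id(3) · d(246/3) = 3 · 4 = 12
  d = 6: Id(6) · d(246/6) = 6 · 2 = 12
  d = 41: Id(41) · d(246/41) = 41 · 4 = 164
  d = 82: Id(82) · d(246/82) = 82 · 2 = 164
  d = 123: Id(123) · d(246/123) = 123 · 2 = 246
  d = 246: Id(246) · d(246/246) = 246 · 1 = 246
Summing: (Id * d)(246) = 8 + 8 + 12 + 12 + 164 + 164 + 246 + 246 = 860.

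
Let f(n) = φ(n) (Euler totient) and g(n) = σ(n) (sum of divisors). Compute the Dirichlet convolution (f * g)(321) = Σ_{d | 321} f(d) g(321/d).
(φ * σ)(321) = 1284

Divisors of 321: [1, 3, 107, 321]. For each d | 321:
  d = 1: φ(1) · σ(321/1) = 1 · 432 = 432
  d = 3: φ(3) · σ(321/3) = 2 · 108 = 216
  d = 107: φ(107) · σ(321/107) = 106 · 4 = 424
  d = 321: φ(321) · σ(321/321) = 212 · 1 = 212
Summing: (φ * σ)(321) = 432 + 216 + 424 + 212 = 1284.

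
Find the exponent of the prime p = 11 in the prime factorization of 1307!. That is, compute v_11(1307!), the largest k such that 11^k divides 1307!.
v_11(1307!) = 128

Legendre's formula: v_p(n!) = Σ_{k ≥ 1} ⌊n / p^k⌋. For p = 11, n = 1307, the terms are:
  ⌊1307/11^1⌋ = ⌊1307/11⌋ = 118
  ⌊1307/11^2⌋ = ⌊1307/121⌋ = 10
(the next term ⌊1307/11^3⌋ = 0, terminating the sum). Summing: v_11(1307!) = 118 + 10 = 128.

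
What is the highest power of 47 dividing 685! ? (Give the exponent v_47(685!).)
v_47(685!) = 14

Legendre's formula: v_p(n!) = Σ_{k ≥ 1} ⌊n / p^k⌋. For p = 47, n = 685, the terms are:
  ⌊685/47^1⌋ = ⌊685/47⌋ = 14
(the next term ⌊685/47^2⌋ = 0, terminating the sum). Summing: v_47(685!) = 14 = 14.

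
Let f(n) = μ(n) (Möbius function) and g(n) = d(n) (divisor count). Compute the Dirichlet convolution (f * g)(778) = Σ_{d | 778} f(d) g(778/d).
(μ * d)(778) = 1

Divisors of 778: [1, 2, 389, 778]. For each d | 778:
  d = 1: μ(1) · d(778/1) = 1 · 4 = 4
  d = 2: μ(2) · d(778/2) = -1 · 2 = -2
  d = 389: μ(389) · d(778/389) = -1 · 2 = -2
  d = 778: μ(778) · d(778/778) = 1 · 1 = 1
Summing: (μ * d)(778) = 4 + -2 + -2 + 1 = 1.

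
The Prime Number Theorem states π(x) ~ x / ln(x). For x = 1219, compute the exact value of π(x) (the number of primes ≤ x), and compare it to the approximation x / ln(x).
π(1219) = 199;  x/ln(x) ≈ 171.55;  relative error ≈ 13.79%.

Directly count primes up to 1219: π(1219) = 199. The PNT approximation gives 1219/ln(1219) ≈ 1219/7.10579 ≈ 171.55. Relative error (π(x) − x/ln(x)) / π(x) ≈ 13.79%; the approximation is known to undercount slightly (Li(x) is a better estimate).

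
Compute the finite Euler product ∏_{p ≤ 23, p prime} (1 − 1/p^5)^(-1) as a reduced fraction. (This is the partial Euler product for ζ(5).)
∏ = 582482264223124461788463317320875/561738592476112179351889397970176

The primes p ≤ 23 are [2, 3, 5, 7, 11, 13, 17, 19, 23]. For each prime, (1 − 1/p^5)^(-1) = p^5 / (p^5 − 1). The product is (1 − 1/2^5)^(-1), (1 − 1/3^5)^(-1), (1 − 1/5^5)^(-1), (1 − 1/7^5)^(-1), (1 − 1/11^5)^(-1), (1 − 1/13^5)^(-1), (1 − 1/17^5)^(-1), (1 − 1/19^5)^(-1), (1 − 1/23^5)^(-1) = ∏ p^5 / (p^5 − 1) = 582482264223124461788463317320875/561738592476112179351889397970176.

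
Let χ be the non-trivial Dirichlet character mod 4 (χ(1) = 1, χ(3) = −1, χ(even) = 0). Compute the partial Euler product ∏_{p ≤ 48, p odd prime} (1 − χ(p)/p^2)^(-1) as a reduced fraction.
∏ = 114726379539814929565547/125247697987829760000000

The odd primes p ≤ 48 are [3, 5, 7, 11, 13, 17, 19, 23, 29, 31, 37, 41, 43, 47]. For each, χ(p) = 1 if p ≡ 1 mod 4, χ(p) = −1 if p ≡ 3 mod 4. Taking (1 − χ(p)/p^2)^(-1) = p^2/(p^2 − χ(p)): (1 − (-1)/3^2)^(-1) · (1 − (1)/5^2)^(-1) · (1 − (-1)/7^2)^(-1) · (1 − (-1)/11^2)^(-1) · (1 − (1)/13^2)^(-1) · (1 − (1)/17^2)^(-1) · (1 − (-1)/19^2)^(-1) · (1 − (-1)/23^2)^(-1) · (1 − (1)/29^2)^(-1) · (1 − (-1)/31^2)^(-1) · (1 − (1)/37^2)^(-1) · (1 − (1)/41^2)^(-1) · (1 − (-1)/43^2)^(-1) · (1 − (-1)/47^2)^(-1) = 114726379539814929565547/125247697987829760000000.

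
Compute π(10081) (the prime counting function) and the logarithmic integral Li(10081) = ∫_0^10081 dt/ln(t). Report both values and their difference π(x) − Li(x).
π(10081) = 1237;  Li(10081) ≈ 1254.93;  π(x) − Li(x) ≈ -17.93.

Direct count of primes ≤ 10081 gives π(10081) = 1237. Numerical evaluation of the logarithmic integral gives Li(10081) ≈ 1254.93. The difference π(x) − Li(x) ≈ -17.93 is typically negative for small/moderate x (Li(x) overestimates), though Littlewood's theorem shows this sign changes infinitely often.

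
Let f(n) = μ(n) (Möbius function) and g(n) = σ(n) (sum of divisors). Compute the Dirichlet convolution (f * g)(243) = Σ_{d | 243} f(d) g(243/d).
(μ * σ)(243) = 243

Divisors of 243: [1, 3, 9, 27, 81, 243]. For each d | 243:
  d = 1: μ(1) · σ(243/1) = 1 · 364 = 364
  d = 3: μ(3) · σ(243/3) = -1 · 121 = -121
  d = 9: μ(9) · σ(243/9) = 0 · 40 = 0
  d = 27: μ(27) · σ(243/27) = 0 · 13 = 0
  d = 81: μ(81) · σ(243/81) = 0 · 4 = 0
  d = 243: μ(243) · σ(243/243) = 0 · 1 = 0
Summing: (μ * σ)(243) = 364 + -121 + 0 + 0 + 0 + 0 = 243.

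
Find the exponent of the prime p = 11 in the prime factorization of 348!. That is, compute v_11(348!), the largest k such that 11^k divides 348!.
v_11(348!) = 33

Legendre's formula: v_p(n!) = Σ_{k ≥ 1} ⌊n / p^k⌋. For p = 11, n = 348, the terms are:
  ⌊348/11^1⌋ = ⌊348/11⌋ = 31
  ⌊348/11^2⌋ = ⌊348/121⌋ = 2
(the next term ⌊348/11^3⌋ = 0, terminating the sum). Summing: v_11(348!) = 31 + 2 = 33.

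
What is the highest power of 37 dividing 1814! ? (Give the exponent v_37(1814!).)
v_37(1814!) = 50

Legendre's formula: v_p(n!) = Σ_{k ≥ 1} ⌊n / p^k⌋. For p = 37, n = 1814, the terms are:
  ⌊1814/37^1⌋ = ⌊1814/37⌋ = 49
  ⌊1814/37^2⌋ = ⌊1814/1369⌋ = 1
(the next term ⌊1814/37^3⌋ = 0, terminating the sum). Summing: v_37(1814!) = 49 + 1 = 50.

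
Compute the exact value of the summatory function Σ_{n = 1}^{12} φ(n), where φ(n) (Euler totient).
Σ_{n ≤ 12} φ(n) = 46

Compute φ(n) for each 1 ≤ n ≤ 12: φ(1) = 1, φ(2) = 1, φ(3) = 2, φ(4) = 2, φ(5) = 4, φ(6) = 2, φ(7) = 6, φ(8) = 4, φ(9) = 6, φ(10) = 4, φ(11) = 10, φ(12) = 4. Summing all 12 values: 46. (Average order: Σ_{n ≤ x} φ(n) ~ (3/π²) x². For x = 12, (3/π²)·12² ≈ 43.77.)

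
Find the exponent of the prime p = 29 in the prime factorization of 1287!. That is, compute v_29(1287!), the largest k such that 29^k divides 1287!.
v_29(1287!) = 45

Legendre's formula: v_p(n!) = Σ_{k ≥ 1} ⌊n / p^k⌋. For p = 29, n = 1287, the terms are:
  ⌊1287/29^1⌋ = ⌊1287/29⌋ = 44
  ⌊1287/29^2⌋ = ⌊1287/841⌋ = 1
(the next term ⌊1287/29^3⌋ = 0, terminating the sum). Summing: v_29(1287!) = 44 + 1 = 45.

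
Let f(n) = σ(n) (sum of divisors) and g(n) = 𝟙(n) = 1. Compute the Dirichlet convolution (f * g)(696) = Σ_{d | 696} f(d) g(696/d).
(σ * 𝟙)(696) = 4030

Divisors of 696: [1, 2, 3, 4, 6, 8, 12, 24, 29, 58, 87, 116, 174, 232, 348, 696]. For each d | 696:
  d = 1: σ(1) · 𝟙(696/1) = 1 · 1 = 1
  d = 2: σ(2) · 𝟙(696/2) = 3 · 1 = 3
  d = 3: σ(3) · 𝟙(696/3) = 4 · 1 = 4
  d = 4: σ(4) · 𝟙(696/4) = 7 · 1 = 7
  d = 6: σ(6) · 𝟙(696/6) = 12 · 1 = 12
  d = 8: σ(8) · 𝟙(696/8) = 15 · 1 = 15
  d = 12: σ(12) · 𝟙(696/12) = 28 · 1 = 28
  d = 24: σ(24) · 𝟙(696/24) = 60 · 1 = 60
  d = 29: σ(29) · 𝟙(696/29) = 30 · 1 = 30
  d = 58: σ(58) · 𝟙(696/58) = 90 · 1 = 90
  d = 87: σ(87) · 𝟙(696/87) = 120 · 1 = 120
  d = 116: σ(116) · 𝟙(696/116) = 210 · 1 = 210
  d = 174: σ(174) · 𝟙(696/174) = 360 · 1 = 360
  d = 232: σ(232) · 𝟙(696/232) = 450 · 1 = 450
  d = 348: σ(348) · 𝟙(696/348) = 840 · 1 = 840
  d = 696: σ(696) · 𝟙(696/696) = 1800 · 1 = 1800
Summing: (σ * 𝟙)(696) = 1 + 3 + 4 + 7 + 12 + 15 + 28 + 60 + 30 + 90 + 120 + 210 + 360 + 450 + 840 + 1800 = 4030.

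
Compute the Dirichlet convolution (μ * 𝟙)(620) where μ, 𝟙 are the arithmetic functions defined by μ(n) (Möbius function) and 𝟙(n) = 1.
(μ * 𝟙)(620) = 0

Divisors of 620: [1, 2, 4, 5, 10, 20, 31, 62, 124, 155, 310, 620]. For each d | 620:
  d = 1: μ(1) · 𝟙(620/1) = 1 · 1 = 1
  d = 2: μ(2) · 𝟙(620/2) = -1 · 1 = -1
  d = 4: μ(4) · 𝟙(620/4) = 0 · 1 = 0
  d = 5: μ(5) · 𝟙(620/5) = -1 · 1 = -1
  d = 10: μ(10) · 𝟙(620/10) = 1 · 1 = 1
  d = 20: μ(20) · 𝟙(620/20) = 0 · 1 = 0
  d = 31: μ(31) · 𝟙(620/31) = -1 · 1 = -1
  d = 62: μ(62) · 𝟙(620/62) = 1 · 1 = 1
  d = 124: μ(124) · 𝟙(620/124) = 0 · 1 = 0
  d = 155: μ(155) · 𝟙(620/155) = 1 · 1 = 1
  d = 310: μ(310) · 𝟙(620/310) = -1 · 1 = -1
  d = 620: μ(620) · 𝟙(620/620) = 0 · 1 = 0
Summing: (μ * 𝟙)(620) = 1 + -1 + 0 + -1 + 1 + 0 + -1 + 1 + 0 + 1 + -1 + 0 = 0.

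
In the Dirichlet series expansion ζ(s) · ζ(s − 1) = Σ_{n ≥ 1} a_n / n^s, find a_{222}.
σ(222) = 456

In the product (Σ m^0/m^s)(Σ k / k^s) = Σ (Σ_{d | n} d) / n^s, the coefficient of 1/n^s is σ(n) = Σ_{d | n} d. For n = 222, divisors are [1, 2, 3, 6, 37, 74, 111, 222]; summing: σ(222) = 456.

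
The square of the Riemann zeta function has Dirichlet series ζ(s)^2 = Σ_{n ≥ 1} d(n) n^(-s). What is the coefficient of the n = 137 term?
d(137) = 2

ζ(s)^2 = (Σ 1/m^s)(Σ 1/k^s). The coefficient of 1/n^s in the product is the number of ordered pairs (m, k) with mk = n, which equals d(n). For n = 137, divisors are [1, 137], so d(137) = 2.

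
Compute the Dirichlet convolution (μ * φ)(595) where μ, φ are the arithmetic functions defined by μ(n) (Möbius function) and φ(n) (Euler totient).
(μ * φ)(595) = 225

Divisors of 595: [1, 5, 7, 17, 35, 85, 119, 595]. For each d | 595:
  d = 1: μ(1) · φ(595/1) = 1 · 384 = 384
  d = 5: μ(5) · φ(595/5) = -1 · 96 = -96
  d = 7: μ(7) · φ(595/7) = -1 · 64 = -64
  d = 17: μ(17) · φ(595/17) = -1 · 24 = -24
  d = 35: μ(35) · φ(595/35) = 1 · 16 = 16
  d = 85: μ(85) · φ(595/85) = 1 · 6 = 6
  d = 119: μ(119) · φ(595/119) = 1 · 4 = 4
  d = 595: μ(595) · φ(595/595) = -1 · 1 = -1
Summing: (μ * φ)(595) = 384 + -96 + -64 + -24 + 16 + 6 + 4 + -1 = 225.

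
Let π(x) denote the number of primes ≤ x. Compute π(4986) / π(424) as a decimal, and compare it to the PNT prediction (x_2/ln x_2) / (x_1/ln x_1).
π(4986)/π(424) = 666/82 ≈ 8.1220;  PNT prediction ≈ 8.3554.

π(424) = 82 and π(4986) = 666, so π(4986)/π(424) ≈ 8.1220. The PNT-predicted ratio is (4986/ln(4986)) / (424/ln(424)) ≈ 8.3554. The two agree to within a few percent, as expected.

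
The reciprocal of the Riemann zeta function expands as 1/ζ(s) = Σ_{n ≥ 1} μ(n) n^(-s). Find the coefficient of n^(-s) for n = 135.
μ(135) = 0

Factor n = 135 = 3^3 · 5. μ(n) = 0 if any exponent ≥ 2 (not squarefree); otherwise μ(n) = (−1)^{ω(n)} where ω(n) is the number of distinct prime factors. Applying: μ(135) = 0.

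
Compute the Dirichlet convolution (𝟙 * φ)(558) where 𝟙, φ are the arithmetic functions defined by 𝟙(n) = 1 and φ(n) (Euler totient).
(𝟙 * φ)(558) = 558

Divisors of 558: [1, 2, 3, 6, 9, 18, 31, 62, 93, 186, 279, 558]. For each d | 558:
  d = 1: 𝟙(1) · φ(558/1) = 1 · 180 = 180
  d = 2: 𝟙(2) · φ(558/2) = 1 · 180 = 180
  d = 3: 𝟙(3) · φ(558/3) = 1 · 60 = 60
  d = 6: 𝟙(6) · φ(558/6) = 1 · 60 = 60
  d = 9: 𝟙(9) · φ(558/9) = 1 · 30 = 30
  d = 18: 𝟙(18) · φ(558/18) = 1 · 30 = 30
  d = 31: 𝟙(31) · φ(558/31) = 1 · 6 = 6
  d = 62: 𝟙(62) · φ(558/62) = 1 · 6 = 6
  d = 93: 𝟙(93) · φ(558/93) = 1 · 2 = 2
  d = 186: 𝟙(186) · φ(558/186) = 1 · 2 = 2
  d = 279: 𝟙(279) · φ(558/279) = 1 · 1 = 1
  d = 558: 𝟙(558) · φ(558/558) = 1 · 1 = 1
Summing: (𝟙 * φ)(558) = 180 + 180 + 60 + 60 + 30 + 30 + 6 + 6 + 2 + 2 + 1 + 1 = 558.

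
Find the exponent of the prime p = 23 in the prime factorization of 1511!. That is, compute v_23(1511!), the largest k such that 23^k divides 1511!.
v_23(1511!) = 67

Legendre's formula: v_p(n!) = Σ_{k ≥ 1} ⌊n / p^k⌋. For p = 23, n = 1511, the terms are:
  ⌊1511/23^1⌋ = ⌊1511/23⌋ = 65
  ⌊1511/23^2⌋ = ⌊1511/529⌋ = 2
(the next term ⌊1511/23^3⌋ = 0, terminating the sum). Summing: v_23(1511!) = 65 + 2 = 67.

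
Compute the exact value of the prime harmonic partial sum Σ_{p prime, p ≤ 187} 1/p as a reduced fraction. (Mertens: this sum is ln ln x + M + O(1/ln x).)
Σ 1/p = 10408867916382550633331528920459565913027063402071390584941986323453055203/5397346292805549782720214077673687806275517530364350655459511599582614290

π(187) = 42, so the primes ≤ 187 are [2, 3, 5, 7, 11, 13, 17, 19, 23, 29, 31, 37, 41, 43, 47, 53, 59, 61, 67, 71, 73, 79, 83, 89, 97, 101, 103, 107, 109, 113, 127, 131, 137, 139, 149, 151, 157, 163, 167, 173, 179, 181]. Summing 1/p over these primes: 10408867916382550633331528920459565913027063402071390584941986323453055203/5397346292805549782720214077673687806275517530364350655459511599582614290 ≈ 1.9285. Mertens estimate ln ln(187) + 0.2615 ≈ 1.9161.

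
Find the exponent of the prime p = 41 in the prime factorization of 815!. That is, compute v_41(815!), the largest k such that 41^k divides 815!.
v_41(815!) = 19

Legendre's formula: v_p(n!) = Σ_{k ≥ 1} ⌊n / p^k⌋. For p = 41, n = 815, the terms are:
  ⌊815/41^1⌋ = ⌊815/41⌋ = 19
(the next term ⌊815/41^2⌋ = 0, terminating the sum). Summing: v_41(815!) = 19 = 19.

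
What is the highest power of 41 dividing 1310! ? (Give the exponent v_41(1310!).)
v_41(1310!) = 31

Legendre's formula: v_p(n!) = Σ_{k ≥ 1} ⌊n / p^k⌋. For p = 41, n = 1310, the terms are:
  ⌊1310/41^1⌋ = ⌊1310/41⌋ = 31
(the next term ⌊1310/41^2⌋ = 0, terminating the sum). Summing: v_41(1310!) = 31 = 31.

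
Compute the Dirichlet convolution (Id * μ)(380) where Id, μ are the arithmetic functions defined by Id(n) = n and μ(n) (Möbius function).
(Id * μ)(380) = 144

Divisors of 380: [1, 2, 4, 5, 10, 19, 20, 38, 76, 95, 190, 380]. For each d | 380:
  d = 1: Id(1) · μ(380/1) = 1 · 0 = 0
  d = 2: Id(2) · μ(380/2) = 2 · -1 = -2
  d = 4: Id(4) · μ(380/4) = 4 · 1 = 4
  d = 5: Id(5) · μ(380/5) = 5 · 0 = 0
  d = 10: Id(10) · μ(380/10) = 10 · 1 = 10
  d = 19: Id(19) · μ(380/19) = 19 · 0 = 0
  d = 20: Id(20) · μ(380/20) = 20 · -1 = -20
  d = 38: Id(38) · μ(380/38) = 38 · 1 = 38
  d = 76: Id(76) · μ(380/76) = 76 · -1 = -76
  d = 95: Id(95) · μ(380/95) = 95 · 0 = 0
  d = 190: Id(190) · μ(380/190) = 190 · -1 = -190
  d = 380: Id(380) · μ(380/380) = 380 · 1 = 380
Summing: (Id * μ)(380) = 0 + -2 + 4 + 0 + 10 + 0 + -20 + 38 + -76 + 0 + -190 + 380 = 144.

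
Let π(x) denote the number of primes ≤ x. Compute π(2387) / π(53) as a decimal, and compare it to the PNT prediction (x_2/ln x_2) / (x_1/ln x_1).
π(2387)/π(53) = 354/16 ≈ 22.1250;  PNT prediction ≈ 22.9902.

π(53) = 16 and π(2387) = 354, so π(2387)/π(53) ≈ 22.1250. The PNT-predicted ratio is (2387/ln(2387)) / (53/ln(53)) ≈ 22.9902. The two agree to within a few percent, as expected.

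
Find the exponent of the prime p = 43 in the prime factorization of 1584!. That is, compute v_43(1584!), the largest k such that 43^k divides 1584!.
v_43(1584!) = 36

Legendre's formula: v_p(n!) = Σ_{k ≥ 1} ⌊n / p^k⌋. For p = 43, n = 1584, the terms are:
  ⌊1584/43^1⌋ = ⌊1584/43⌋ = 36
(the next term ⌊1584/43^2⌋ = 0, terminating the sum). Summing: v_43(1584!) = 36 = 36.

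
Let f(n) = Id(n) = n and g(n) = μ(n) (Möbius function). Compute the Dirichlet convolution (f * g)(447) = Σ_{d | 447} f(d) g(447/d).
(Id * μ)(447) = 296

Divisors of 447: [1, 3, 149, 447]. For each d | 447:
  d = 1: Id(1) · μ(447/1) = 1 · 1 = 1
  d = 3: Id(3) · μ(447/3) = 3 · -1 = -3
  d = 149: Id(149) · μ(447/149) = 149 · -1 = -149
  d = 447: Id(447) · μ(447/447) = 447 · 1 = 447
Summing: (Id * μ)(447) = 1 + -3 + -149 + 447 = 296.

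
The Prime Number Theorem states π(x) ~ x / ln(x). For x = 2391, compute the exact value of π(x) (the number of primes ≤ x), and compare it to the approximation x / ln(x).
π(2391) = 355;  x/ln(x) ≈ 307.35;  relative error ≈ 13.42%.

Directly count primes up to 2391: π(2391) = 355. The PNT approximation gives 2391/ln(2391) ≈ 2391/7.77947 ≈ 307.35. Relative error (π(x) − x/ln(x)) / π(x) ≈ 13.42%; the approximation is known to undercount slightly (Li(x) is a better estimate).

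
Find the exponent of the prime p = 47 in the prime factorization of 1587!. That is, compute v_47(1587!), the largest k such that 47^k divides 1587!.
v_47(1587!) = 33

Legendre's formula: v_p(n!) = Σ_{k ≥ 1} ⌊n / p^k⌋. For p = 47, n = 1587, the terms are:
  ⌊1587/47^1⌋ = ⌊1587/47⌋ = 33
(the next term ⌊1587/47^2⌋ = 0, terminating the sum). Summing: v_47(1587!) = 33 = 33.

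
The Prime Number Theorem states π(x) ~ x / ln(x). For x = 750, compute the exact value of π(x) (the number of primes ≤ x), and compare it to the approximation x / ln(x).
π(750) = 132;  x/ln(x) ≈ 113.29;  relative error ≈ 14.17%.

Directly count primes up to 750: π(750) = 132. The PNT approximation gives 750/ln(750) ≈ 750/6.62007 ≈ 113.29. Relative error (π(x) − x/ln(x)) / π(x) ≈ 14.17%; the approximation is known to undercount slightly (Li(x) is a better estimate).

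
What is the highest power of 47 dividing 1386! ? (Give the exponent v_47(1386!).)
v_47(1386!) = 29

Legendre's formula: v_p(n!) = Σ_{k ≥ 1} ⌊n / p^k⌋. For p = 47, n = 1386, the terms are:
  ⌊1386/47^1⌋ = ⌊1386/47⌋ = 29
(the next term ⌊1386/47^2⌋ = 0, terminating the sum). Summing: v_47(1386!) = 29 = 29.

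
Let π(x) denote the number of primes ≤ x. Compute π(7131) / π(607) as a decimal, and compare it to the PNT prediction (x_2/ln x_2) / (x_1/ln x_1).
π(7131)/π(607) = 914/111 ≈ 8.2342;  PNT prediction ≈ 8.4857.

π(607) = 111 and π(7131) = 914, so π(7131)/π(607) ≈ 8.2342. The PNT-predicted ratio is (7131/ln(7131)) / (607/ln(607)) ≈ 8.4857. The two agree to within a few percent, as expected.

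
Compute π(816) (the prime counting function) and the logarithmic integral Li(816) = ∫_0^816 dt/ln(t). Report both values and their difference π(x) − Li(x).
π(816) = 141;  Li(816) ≈ 150.59;  π(x) − Li(x) ≈ -9.59.

Direct count of primes ≤ 816 gives π(816) = 141. Numerical evaluation of the logarithmic integral gives Li(816) ≈ 150.59. The difference π(x) − Li(x) ≈ -9.59 is typically negative for small/moderate x (Li(x) overestimates), though Littlewood's theorem shows this sign changes infinitely often.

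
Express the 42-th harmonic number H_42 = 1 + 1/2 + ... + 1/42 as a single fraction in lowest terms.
H_42 = 12309312989335019/2844937529085600

Direct summation: H_42 = 1 + 1/2 + ... + 1/42. The least common denominator is lcm(1, ..., 42) = 219060189739591200; over this denominator the numerator is 219060189739591200 + 109530094869795600 + 73020063246530400 + 54765047434897800 + 43812037947918240 + 36510031623265200 + 31294312819941600 + 27382523717448900 + 24340021082176800 + 21906018973959120 + 19914562703599200 + 18255015811632600 + 16850783826122400 + 15647156409970800 + 14604012649306080 + 13691261858724450 + 12885893514093600 + 12170010541088400 + 11529483670504800 + 10953009486979560 + 10431437606647200 + 9957281351799600 + 9524356075634400 + 9127507905816300 + 8762407589583648 + 8425391913061200 + 8113340360725600 + 7823578204985400 + 7553799646192800 + 7302006324653040 + 7066457733535200 + 6845630929362225 + 6638187567866400 + 6442946757046800 + 6258862563988320 + 6085005270544200 + 5920545668637600 + 5764741835252400 + 5616927942040800 + 5476504743489780 + 5342931457063200 + 5215718803323600 = 947817100178796463, so H_42 = 947817100178796463/219060189739591200; reducing by gcd(947817100178796463, 219060189739591200) = 77 gives 12309312989335019/2844937529085600 ≈ 4.32674. (The PNT-adjacent estimate ln(42) + γ ≈ 4.31489 matches within O(1/n).)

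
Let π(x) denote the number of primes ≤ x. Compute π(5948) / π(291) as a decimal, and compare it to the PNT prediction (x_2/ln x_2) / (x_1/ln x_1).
π(5948)/π(291) = 780/61 ≈ 12.7869;  PNT prediction ≈ 13.3431.

π(291) = 61 and π(5948) = 780, so π(5948)/π(291) ≈ 12.7869. The PNT-predicted ratio is (5948/ln(5948)) / (291/ln(291)) ≈ 13.3431. The two agree to within a few percent, as expected.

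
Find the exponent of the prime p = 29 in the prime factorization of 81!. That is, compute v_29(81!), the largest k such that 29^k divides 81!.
v_29(81!) = 2

Legendre's formula: v_p(n!) = Σ_{k ≥ 1} ⌊n / p^k⌋. For p = 29, n = 81, the terms are:
  ⌊81/29^1⌋ = ⌊81/29⌋ = 2
(the next term ⌊81/29^2⌋ = 0, terminating the sum). Summing: v_29(81!) = 2 = 2.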